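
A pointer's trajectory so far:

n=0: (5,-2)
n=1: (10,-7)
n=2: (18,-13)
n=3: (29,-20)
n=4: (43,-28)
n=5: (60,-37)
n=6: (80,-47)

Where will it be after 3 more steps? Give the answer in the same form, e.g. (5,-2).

First differences are (+5,-5), (+8,-6), (+11,-7), (+14,-8), (+17,-9), (+20,-10); their common second difference is (+3,-1) (constant acceleration).
step 7: (80,-47) + (+23,-11) → (103,-58)
step 8: (103,-58) + (+26,-12) → (129,-70)
step 9: (129,-70) + (+29,-13) → (158,-83)

(158,-83)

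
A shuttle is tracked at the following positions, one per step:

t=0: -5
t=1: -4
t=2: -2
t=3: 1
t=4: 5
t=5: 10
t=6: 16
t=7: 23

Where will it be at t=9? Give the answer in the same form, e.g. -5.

Taking differences between consecutive positions: +1, +2, +3, +4, +5, +6, +7. These grow by +1 each step.
step 8: 23 + 8 → 31
step 9: 31 + 9 → 40

40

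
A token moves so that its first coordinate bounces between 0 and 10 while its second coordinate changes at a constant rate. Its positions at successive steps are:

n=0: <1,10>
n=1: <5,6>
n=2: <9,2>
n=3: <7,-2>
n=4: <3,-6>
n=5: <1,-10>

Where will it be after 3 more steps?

<7,-22>

The first coordinate travels 4 per step and bounces off the walls at 0 and 10.
  step 6: 1 → 5
  step 7: 5 → 9
  step 8: 9 → 7
The second coordinate changes by -4 each step: at step 8 it is -22.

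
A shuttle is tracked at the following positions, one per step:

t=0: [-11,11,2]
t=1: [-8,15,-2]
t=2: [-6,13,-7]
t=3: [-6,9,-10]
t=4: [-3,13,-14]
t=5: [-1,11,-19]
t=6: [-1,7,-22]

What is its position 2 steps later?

Step-to-step displacements: [+3,+4,-4], [+2,-2,-5], [+0,-4,-3], [+3,+4,-4], [+2,-2,-5], [+0,-4,-3] — a repeating cycle of length 3.
step 7: apply [+3,+4,-4] → [2,11,-26]
step 8: apply [+2,-2,-5] → [4,9,-31]

[4,9,-31]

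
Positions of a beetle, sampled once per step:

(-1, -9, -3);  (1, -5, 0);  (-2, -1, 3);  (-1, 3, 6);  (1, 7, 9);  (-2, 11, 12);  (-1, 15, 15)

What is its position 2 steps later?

(-2, 23, 21)

The first coordinate repeats the cycle [-1, 1, -2] with period 3; step 8 mod 3 = 2, giving -2.
The second coordinate changes by +4 each step, so at step 8 it is -9 + 8·(4) = 23.
The third coordinate changes by +3 each step, so at step 8 it is -3 + 8·(3) = 21.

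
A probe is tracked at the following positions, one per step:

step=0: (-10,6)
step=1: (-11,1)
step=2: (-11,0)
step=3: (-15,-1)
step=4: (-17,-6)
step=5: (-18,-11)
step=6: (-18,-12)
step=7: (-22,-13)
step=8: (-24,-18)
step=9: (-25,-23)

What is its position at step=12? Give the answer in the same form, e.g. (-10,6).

(-31,-30)

Differencing gives (-1,-5), (+0,-1), (-4,-1), (-2,-5), (-1,-5), (+0,-1), (-4,-1), (-2,-5), (-1,-5). This is the pattern (-1,-5), (+0,-1), (-4,-1), (-2,-5) repeated.
step 10: apply (+0,-1) → (-25,-24)
step 11: apply (-4,-1) → (-29,-25)
step 12: apply (-2,-5) → (-31,-30)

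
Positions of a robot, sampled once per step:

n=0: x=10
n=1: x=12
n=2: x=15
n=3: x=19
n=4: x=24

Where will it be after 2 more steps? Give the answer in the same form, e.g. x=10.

x=37

First differences are +2, +3, +4, +5; their common second difference is +1 (constant acceleration).
step 5: 24 + 6 → x=30
step 6: 30 + 7 → x=37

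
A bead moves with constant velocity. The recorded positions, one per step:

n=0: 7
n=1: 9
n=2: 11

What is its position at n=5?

17

The position changes by +2 every step.
step 3: 11 + 2 → 13
step 4: 13 + 2 → 15
step 5: 15 + 2 → 17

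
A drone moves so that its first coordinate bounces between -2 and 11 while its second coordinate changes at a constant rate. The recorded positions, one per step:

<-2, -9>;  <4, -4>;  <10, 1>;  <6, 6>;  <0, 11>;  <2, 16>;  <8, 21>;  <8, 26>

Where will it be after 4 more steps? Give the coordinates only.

<10, 46>

The first coordinate reflects between -2 and 11, moving 6 per step.
  step 8: 8 → 2
  step 9: 2 → 0
  step 10: 0 → 6
  step 11: 6 → 10
The second coordinate changes by +5 each step: at step 11 it is 46.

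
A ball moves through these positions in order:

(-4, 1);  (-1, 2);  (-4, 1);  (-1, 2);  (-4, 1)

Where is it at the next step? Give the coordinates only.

(-1, 2)

The jumps are (+3, +1), (-3, -1), (+3, +1), (-3, -1) — a geometric progression with ratio -1.
step 5: (-4, 1) + (+3, +1) → (-1, 2)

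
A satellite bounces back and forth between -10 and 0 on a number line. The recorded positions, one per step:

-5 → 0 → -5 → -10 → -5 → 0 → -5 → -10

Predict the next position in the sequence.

The value reflects between -10 and 0, moving 5 per step.
  step 8: -10 → -5

-5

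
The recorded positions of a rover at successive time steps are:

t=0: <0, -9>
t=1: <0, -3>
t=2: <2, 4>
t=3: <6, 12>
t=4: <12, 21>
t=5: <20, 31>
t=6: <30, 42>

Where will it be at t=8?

<56, 67>

Taking differences between consecutive positions: <+0, +6>, <+2, +7>, <+4, +8>, <+6, +9>, <+8, +10>, <+10, +11>. These grow by <+2, +1> each step.
step 7: <30, 42> + <+12, +12> → <42, 54>
step 8: <42, 54> + <+14, +13> → <56, 67>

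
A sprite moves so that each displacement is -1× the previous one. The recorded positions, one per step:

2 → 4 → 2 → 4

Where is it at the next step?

2

Consecutive displacements +2, -2, +2 scale by a factor of -1 each step.
step 4: 4 − 2 → 2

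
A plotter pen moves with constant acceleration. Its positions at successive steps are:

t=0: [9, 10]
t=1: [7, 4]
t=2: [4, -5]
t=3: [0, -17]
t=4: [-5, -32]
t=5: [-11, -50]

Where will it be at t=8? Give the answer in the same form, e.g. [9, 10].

[-35, -122]

First differences are [-2, -6], [-3, -9], [-4, -12], [-5, -15], [-6, -18]; their common second difference is [-1, -3] (constant acceleration).
step 6: [-11, -50] + [-7, -21] → [-18, -71]
step 7: [-18, -71] + [-8, -24] → [-26, -95]
step 8: [-26, -95] + [-9, -27] → [-35, -122]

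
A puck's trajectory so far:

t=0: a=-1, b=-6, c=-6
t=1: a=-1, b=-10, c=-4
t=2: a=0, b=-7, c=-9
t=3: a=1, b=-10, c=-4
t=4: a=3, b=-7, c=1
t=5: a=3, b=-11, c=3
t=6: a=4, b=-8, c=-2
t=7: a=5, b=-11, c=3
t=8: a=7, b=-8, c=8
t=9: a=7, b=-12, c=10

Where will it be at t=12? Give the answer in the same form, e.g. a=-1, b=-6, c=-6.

Differencing gives (+0, -4, +2), (+1, +3, -5), (+1, -3, +5), (+2, +3, +5), (+0, -4, +2), (+1, +3, -5), (+1, -3, +5), (+2, +3, +5), (+0, -4, +2). This is the pattern (+0, -4, +2), (+1, +3, -5), (+1, -3, +5), (+2, +3, +5) repeated.
step 10: apply (+1, +3, -5) → a=8, b=-9, c=5
step 11: apply (+1, -3, +5) → a=9, b=-12, c=10
step 12: apply (+2, +3, +5) → a=11, b=-9, c=15

a=11, b=-9, c=15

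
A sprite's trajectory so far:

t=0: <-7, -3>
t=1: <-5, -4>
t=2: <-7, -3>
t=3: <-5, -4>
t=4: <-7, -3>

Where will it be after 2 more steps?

<-7, -3>

Consecutive displacements <+2, -1>, <-2, +1>, <+2, -1>, <-2, +1> scale by a factor of -1 each step.
step 5: <-7, -3> + <+2, -1> → <-5, -4>
step 6: <-5, -4> + <-2, +1> → <-7, -3>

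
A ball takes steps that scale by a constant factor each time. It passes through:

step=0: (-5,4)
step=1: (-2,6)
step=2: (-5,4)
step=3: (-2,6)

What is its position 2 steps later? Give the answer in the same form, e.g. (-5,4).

Step-to-step displacements: (+3,+2), (-3,-2), (+3,+2); each is -1× the previous.
step 4: (-2,6) + (-3,-2) → (-5,4)
step 5: (-5,4) + (+3,+2) → (-2,6)

(-2,6)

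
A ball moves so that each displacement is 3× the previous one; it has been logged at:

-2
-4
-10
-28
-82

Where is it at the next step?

Step-to-step displacements: -2, -6, -18, -54; each is 3× the previous.
step 5: -82 − 162 → -244

-244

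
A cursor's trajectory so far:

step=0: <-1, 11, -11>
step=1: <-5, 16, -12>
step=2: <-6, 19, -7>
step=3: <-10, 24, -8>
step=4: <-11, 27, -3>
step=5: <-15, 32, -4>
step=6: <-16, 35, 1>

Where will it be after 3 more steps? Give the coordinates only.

Differencing gives <-4, +5, -1>, <-1, +3, +5>, <-4, +5, -1>, <-1, +3, +5>, <-4, +5, -1>, <-1, +3, +5>. This is the pattern <-4, +5, -1>, <-1, +3, +5> repeated.
step 7: apply <-4, +5, -1> → <-20, 40, 0>
step 8: apply <-1, +3, +5> → <-21, 43, 5>
step 9: apply <-4, +5, -1> → <-25, 48, 4>

<-25, 48, 4>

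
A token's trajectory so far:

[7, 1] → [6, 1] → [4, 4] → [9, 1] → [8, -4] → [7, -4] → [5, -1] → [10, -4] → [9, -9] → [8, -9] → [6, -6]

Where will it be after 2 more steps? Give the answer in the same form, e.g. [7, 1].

[10, -14]

Differencing gives [-1, +0], [-2, +3], [+5, -3], [-1, -5], [-1, +0], [-2, +3], [+5, -3], [-1, -5], [-1, +0], [-2, +3]. This is the pattern [-1, +0], [-2, +3], [+5, -3], [-1, -5] repeated.
step 11: apply [+5, -3] → [11, -9]
step 12: apply [-1, -5] → [10, -14]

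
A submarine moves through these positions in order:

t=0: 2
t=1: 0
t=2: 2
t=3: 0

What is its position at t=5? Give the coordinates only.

Step-to-step displacements: -2, +2, -2; each is -1× the previous.
step 4: 0 + 2 → 2
step 5: 2 − 2 → 0

0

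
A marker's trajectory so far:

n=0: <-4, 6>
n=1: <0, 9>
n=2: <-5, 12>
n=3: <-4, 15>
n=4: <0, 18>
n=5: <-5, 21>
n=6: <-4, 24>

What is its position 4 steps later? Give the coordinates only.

<0, 36>

The first coordinate repeats the cycle [-4, 0, -5] with period 3; step 10 mod 3 = 1, giving 0.
The second coordinate changes by +3 each step, so at step 10 it is 6 + 10·(3) = 36.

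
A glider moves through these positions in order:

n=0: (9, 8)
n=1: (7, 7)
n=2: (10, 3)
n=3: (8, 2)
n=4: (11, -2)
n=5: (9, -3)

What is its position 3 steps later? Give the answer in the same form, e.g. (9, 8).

(13, -12)

Step-to-step displacements: (-2, -1), (+3, -4), (-2, -1), (+3, -4), (-2, -1) — a repeating cycle of length 2.
step 6: apply (+3, -4) → (12, -7)
step 7: apply (-2, -1) → (10, -8)
step 8: apply (+3, -4) → (13, -12)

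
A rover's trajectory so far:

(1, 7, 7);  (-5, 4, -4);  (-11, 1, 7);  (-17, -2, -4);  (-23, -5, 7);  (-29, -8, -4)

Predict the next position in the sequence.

The first coordinate changes by -6 each step, so at step 6 it is 1 + 6·(-6) = -35.
The second coordinate changes by -3 each step, so at step 6 it is 7 + 6·(-3) = -11.
The third coordinate repeats the cycle [7, -4] with period 2; step 6 mod 2 = 0, giving 7.

(-35, -11, 7)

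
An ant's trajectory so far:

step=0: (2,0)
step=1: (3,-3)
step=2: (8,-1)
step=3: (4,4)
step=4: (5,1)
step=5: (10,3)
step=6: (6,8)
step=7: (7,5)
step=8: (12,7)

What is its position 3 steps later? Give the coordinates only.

The moves between consecutive positions are (+1,-3), (+5,+2), (-4,+5), (+1,-3), (+5,+2), (-4,+5), (+1,-3), (+5,+2); they repeat the 3-cycle [(+1,-3), (+5,+2), (-4,+5)].
step 9: apply (-4,+5) → (8,12)
step 10: apply (+1,-3) → (9,9)
step 11: apply (+5,+2) → (14,11)

(14,11)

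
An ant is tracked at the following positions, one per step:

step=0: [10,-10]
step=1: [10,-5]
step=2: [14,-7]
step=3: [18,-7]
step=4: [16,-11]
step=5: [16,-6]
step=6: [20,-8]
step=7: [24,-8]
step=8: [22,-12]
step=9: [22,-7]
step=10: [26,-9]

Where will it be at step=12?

Differencing gives [+0,+5], [+4,-2], [+4,+0], [-2,-4], [+0,+5], [+4,-2], [+4,+0], [-2,-4], [+0,+5], [+4,-2]. This is the pattern [+0,+5], [+4,-2], [+4,+0], [-2,-4] repeated.
step 11: apply [+4,+0] → [30,-9]
step 12: apply [-2,-4] → [28,-13]

[28,-13]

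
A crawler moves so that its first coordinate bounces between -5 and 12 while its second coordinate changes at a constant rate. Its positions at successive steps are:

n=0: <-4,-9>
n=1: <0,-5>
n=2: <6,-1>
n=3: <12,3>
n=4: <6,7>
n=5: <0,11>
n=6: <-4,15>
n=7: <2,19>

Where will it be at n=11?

<-2,35>

The first coordinate reflects between -5 and 12, moving 6 per step.
  step 8: 2 → 8
  step 9: 8 → 10
  step 10: 10 → 4
  step 11: 4 → -2
The second coordinate changes by +4 each step: at step 11 it is 35.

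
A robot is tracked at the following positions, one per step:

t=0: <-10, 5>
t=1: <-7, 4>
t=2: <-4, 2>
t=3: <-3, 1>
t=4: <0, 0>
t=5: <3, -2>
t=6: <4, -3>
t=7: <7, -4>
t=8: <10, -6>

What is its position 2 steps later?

The moves between consecutive positions are <+3, -1>, <+3, -2>, <+1, -1>, <+3, -1>, <+3, -2>, <+1, -1>, <+3, -1>, <+3, -2>; they repeat the 3-cycle [<+3, -1>, <+3, -2>, <+1, -1>].
step 9: apply <+1, -1> → <11, -7>
step 10: apply <+3, -1> → <14, -8>

<14, -8>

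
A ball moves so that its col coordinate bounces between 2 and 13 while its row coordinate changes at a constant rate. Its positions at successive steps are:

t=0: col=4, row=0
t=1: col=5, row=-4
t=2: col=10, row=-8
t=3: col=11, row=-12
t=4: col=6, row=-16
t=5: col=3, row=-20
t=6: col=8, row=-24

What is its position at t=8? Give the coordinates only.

The col coordinate reflects between 2 and 13, moving 5 per step.
  step 7: 8 → 13
  step 8: 13 → 8
The row coordinate changes by -4 each step: at step 8 it is -32.

col=8, row=-32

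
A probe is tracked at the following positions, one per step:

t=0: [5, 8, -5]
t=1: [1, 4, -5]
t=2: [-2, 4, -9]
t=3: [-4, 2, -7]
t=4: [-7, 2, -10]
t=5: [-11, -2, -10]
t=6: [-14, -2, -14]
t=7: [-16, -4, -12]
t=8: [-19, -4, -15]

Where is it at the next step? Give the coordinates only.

[-23, -8, -15]

The moves between consecutive positions are [-4, -4, +0], [-3, +0, -4], [-2, -2, +2], [-3, +0, -3], [-4, -4, +0], [-3, +0, -4], [-2, -2, +2], [-3, +0, -3]; they repeat the 4-cycle [[-4, -4, +0], [-3, +0, -4], [-2, -2, +2], [-3, +0, -3]].
step 9: apply [-4, -4, +0] → [-23, -8, -15]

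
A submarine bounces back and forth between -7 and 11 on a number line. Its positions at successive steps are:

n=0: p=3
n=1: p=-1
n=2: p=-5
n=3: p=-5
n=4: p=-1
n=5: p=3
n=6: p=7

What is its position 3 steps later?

The value travels 4 per step and bounces off the walls at -7 and 11.
  step 7: 7 → 11
  step 8: 11 → 7
  step 9: 7 → 3

p=3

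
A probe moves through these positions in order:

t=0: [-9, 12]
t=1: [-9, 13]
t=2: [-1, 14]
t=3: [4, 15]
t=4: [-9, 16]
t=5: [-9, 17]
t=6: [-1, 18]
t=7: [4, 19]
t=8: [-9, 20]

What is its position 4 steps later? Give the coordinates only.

First: cycles through -9, -9, -1, 4 every 4 steps. Step 12 lands at position 0 of the cycle → -9.
Second: linear, +1 per step → 24 at step 12.

[-9, 24]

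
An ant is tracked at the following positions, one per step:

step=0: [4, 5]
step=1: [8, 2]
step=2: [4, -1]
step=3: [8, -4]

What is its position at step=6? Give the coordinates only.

[4, -13]

The first coordinate repeats the cycle [4, 8] with period 2; step 6 mod 2 = 0, giving 4.
The second coordinate changes by -3 each step, so at step 6 it is 5 + 6·(-3) = -13.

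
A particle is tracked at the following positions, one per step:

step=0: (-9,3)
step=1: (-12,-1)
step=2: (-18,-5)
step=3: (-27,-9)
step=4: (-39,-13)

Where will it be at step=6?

(-72,-21)

Successive displacements: (-3,-4), (-6,-4), (-9,-4), (-12,-4) — each changes by (-3,+0).
step 5: (-39,-13) + (-15,-4) → (-54,-17)
step 6: (-54,-17) + (-18,-4) → (-72,-21)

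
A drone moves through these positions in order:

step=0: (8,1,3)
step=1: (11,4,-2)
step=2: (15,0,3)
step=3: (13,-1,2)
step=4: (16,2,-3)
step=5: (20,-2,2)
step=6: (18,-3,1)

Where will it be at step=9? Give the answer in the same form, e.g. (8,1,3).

(23,-5,0)

Differencing gives (+3,+3,-5), (+4,-4,+5), (-2,-1,-1), (+3,+3,-5), (+4,-4,+5), (-2,-1,-1). This is the pattern (+3,+3,-5), (+4,-4,+5), (-2,-1,-1) repeated.
step 7: apply (+3,+3,-5) → (21,0,-4)
step 8: apply (+4,-4,+5) → (25,-4,1)
step 9: apply (-2,-1,-1) → (23,-5,0)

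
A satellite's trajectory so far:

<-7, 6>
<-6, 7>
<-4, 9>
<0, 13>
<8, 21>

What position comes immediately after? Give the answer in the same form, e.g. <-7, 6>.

<24, 37>

Step-to-step displacements: <+1, +1>, <+2, +2>, <+4, +4>, <+8, +8>; each is 2× the previous.
step 5: <8, 21> + <+16, +16> → <24, 37>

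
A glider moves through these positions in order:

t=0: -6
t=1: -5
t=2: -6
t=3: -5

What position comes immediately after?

Step-to-step displacements: +1, -1, +1; each is -1× the previous.
step 4: -5 − 1 → -6

-6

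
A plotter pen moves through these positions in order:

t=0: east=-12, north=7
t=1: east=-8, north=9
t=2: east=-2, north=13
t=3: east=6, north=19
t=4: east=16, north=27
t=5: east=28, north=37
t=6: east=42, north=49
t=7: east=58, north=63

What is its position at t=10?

Taking differences between consecutive positions: (+4, +2), (+6, +4), (+8, +6), (+10, +8), (+12, +10), (+14, +12), (+16, +14). These grow by (+2, +2) each step.
step 8: east=58, north=63 + (+18, +16) → east=76, north=79
step 9: east=76, north=79 + (+20, +18) → east=96, north=97
step 10: east=96, north=97 + (+22, +20) → east=118, north=117

east=118, north=117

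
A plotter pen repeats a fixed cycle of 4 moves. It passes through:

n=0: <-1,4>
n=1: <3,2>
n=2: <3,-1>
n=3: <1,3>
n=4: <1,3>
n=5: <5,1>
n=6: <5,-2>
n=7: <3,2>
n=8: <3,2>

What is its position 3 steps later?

Step-to-step displacements: <+4,-2>, <+0,-3>, <-2,+4>, <+0,+0>, <+4,-2>, <+0,-3>, <-2,+4>, <+0,+0> — a repeating cycle of length 4.
step 9: apply <+4,-2> → <7,0>
step 10: apply <+0,-3> → <7,-3>
step 11: apply <-2,+4> → <5,1>

<5,1>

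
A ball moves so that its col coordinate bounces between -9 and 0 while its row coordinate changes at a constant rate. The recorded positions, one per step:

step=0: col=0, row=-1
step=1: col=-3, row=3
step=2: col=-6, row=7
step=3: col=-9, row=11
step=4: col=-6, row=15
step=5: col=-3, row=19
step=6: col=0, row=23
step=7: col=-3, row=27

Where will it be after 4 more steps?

The col coordinate travels 3 per step and bounces off the walls at -9 and 0.
  step 8: -3 → -6
  step 9: -6 → -9
  step 10: -9 → -6
  step 11: -6 → -3
The row coordinate changes by +4 each step: at step 11 it is 43.

col=-3, row=43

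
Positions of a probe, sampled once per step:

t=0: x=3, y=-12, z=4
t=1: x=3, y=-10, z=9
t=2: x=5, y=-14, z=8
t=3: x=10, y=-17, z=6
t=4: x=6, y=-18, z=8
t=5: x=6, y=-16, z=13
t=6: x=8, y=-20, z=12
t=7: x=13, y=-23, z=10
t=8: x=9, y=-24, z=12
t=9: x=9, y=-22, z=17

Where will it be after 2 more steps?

x=16, y=-29, z=14

Step-to-step displacements: (+0,+2,+5), (+2,-4,-1), (+5,-3,-2), (-4,-1,+2), (+0,+2,+5), (+2,-4,-1), (+5,-3,-2), (-4,-1,+2), (+0,+2,+5) — a repeating cycle of length 4.
step 10: apply (+2,-4,-1) → x=11, y=-26, z=16
step 11: apply (+5,-3,-2) → x=16, y=-29, z=14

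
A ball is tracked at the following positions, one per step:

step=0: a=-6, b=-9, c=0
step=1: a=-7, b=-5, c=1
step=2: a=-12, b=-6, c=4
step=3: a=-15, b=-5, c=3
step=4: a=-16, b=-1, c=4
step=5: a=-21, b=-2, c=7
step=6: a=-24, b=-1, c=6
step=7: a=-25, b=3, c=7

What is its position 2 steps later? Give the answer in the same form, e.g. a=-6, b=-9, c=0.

The moves between consecutive positions are (-1,+4,+1), (-5,-1,+3), (-3,+1,-1), (-1,+4,+1), (-5,-1,+3), (-3,+1,-1), (-1,+4,+1); they repeat the 3-cycle [(-1,+4,+1), (-5,-1,+3), (-3,+1,-1)].
step 8: apply (-5,-1,+3) → a=-30, b=2, c=10
step 9: apply (-3,+1,-1) → a=-33, b=3, c=9

a=-33, b=3, c=9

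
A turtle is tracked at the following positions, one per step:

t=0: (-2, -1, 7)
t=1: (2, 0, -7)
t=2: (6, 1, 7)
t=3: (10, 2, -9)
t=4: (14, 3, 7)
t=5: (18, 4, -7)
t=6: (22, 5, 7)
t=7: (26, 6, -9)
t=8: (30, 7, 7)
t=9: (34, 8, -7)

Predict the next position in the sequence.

(38, 9, 7)

First: linear, +4 per step → 38 at step 10.
Second: linear, +1 per step → 9 at step 10.
Third: cycles through 7, -7, 7, -9 every 4 steps. Step 10 lands at position 2 of the cycle → 7.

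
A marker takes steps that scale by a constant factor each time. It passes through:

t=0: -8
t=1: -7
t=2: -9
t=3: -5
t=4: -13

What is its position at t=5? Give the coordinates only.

3

The jumps are +1, -2, +4, -8 — a geometric progression with ratio -2.
step 5: -13 + 16 → 3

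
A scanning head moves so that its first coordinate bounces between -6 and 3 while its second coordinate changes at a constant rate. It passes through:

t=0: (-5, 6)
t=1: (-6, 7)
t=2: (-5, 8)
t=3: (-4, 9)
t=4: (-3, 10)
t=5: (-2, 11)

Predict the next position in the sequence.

(-1, 12)

The first coordinate reflects between -6 and 3, moving 1 per step.
  step 6: -2 → -1
The second coordinate changes by +1 each step: at step 6 it is 12.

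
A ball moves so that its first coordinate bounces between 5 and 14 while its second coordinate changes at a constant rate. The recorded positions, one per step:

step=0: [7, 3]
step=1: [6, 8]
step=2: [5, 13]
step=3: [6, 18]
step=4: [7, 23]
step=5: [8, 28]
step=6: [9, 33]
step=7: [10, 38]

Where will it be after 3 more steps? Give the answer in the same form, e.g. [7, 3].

[13, 53]

The first coordinate travels 1 per step and bounces off the walls at 5 and 14.
  step 8: 10 → 11
  step 9: 11 → 12
  step 10: 12 → 13
The second coordinate changes by +5 each step: at step 10 it is 53.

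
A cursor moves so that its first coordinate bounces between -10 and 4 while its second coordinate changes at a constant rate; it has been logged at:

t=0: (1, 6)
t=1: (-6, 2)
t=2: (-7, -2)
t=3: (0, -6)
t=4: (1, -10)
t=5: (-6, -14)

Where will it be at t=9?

(-6, -30)

The first coordinate travels 7 per step and bounces off the walls at -10 and 4.
  step 6: -6 → -7
  step 7: -7 → 0
  step 8: 0 → 1
  step 9: 1 → -6
The second coordinate changes by -4 each step: at step 9 it is -30.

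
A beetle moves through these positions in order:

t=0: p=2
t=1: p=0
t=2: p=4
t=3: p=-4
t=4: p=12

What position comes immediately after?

Step-to-step displacements: -2, +4, -8, +16; each is -2× the previous.
step 5: 12 − 32 → p=-20

p=-20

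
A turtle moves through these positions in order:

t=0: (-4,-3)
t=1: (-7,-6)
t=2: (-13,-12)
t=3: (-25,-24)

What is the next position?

The jumps are (-3,-3), (-6,-6), (-12,-12) — a geometric progression with ratio 2.
step 4: (-25,-24) + (-24,-24) → (-49,-48)

(-49,-48)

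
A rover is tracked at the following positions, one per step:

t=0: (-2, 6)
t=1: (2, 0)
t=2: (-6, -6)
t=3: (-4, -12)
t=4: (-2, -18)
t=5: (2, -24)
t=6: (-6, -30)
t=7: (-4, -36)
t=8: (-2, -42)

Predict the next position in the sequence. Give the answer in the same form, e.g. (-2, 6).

First: cycles through -2, 2, -6, -4 every 4 steps. Step 9 lands at position 1 of the cycle → 2.
Second: linear, -6 per step → -48 at step 9.

(2, -48)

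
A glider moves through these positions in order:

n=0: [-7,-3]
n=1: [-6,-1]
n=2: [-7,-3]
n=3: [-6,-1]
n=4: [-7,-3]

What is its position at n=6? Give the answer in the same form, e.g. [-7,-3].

[-7,-3]

Step-to-step displacements: [+1,+2], [-1,-2], [+1,+2], [-1,-2]; each is -1× the previous.
step 5: [-7,-3] + [+1,+2] → [-6,-1]
step 6: [-6,-1] + [-1,-2] → [-7,-3]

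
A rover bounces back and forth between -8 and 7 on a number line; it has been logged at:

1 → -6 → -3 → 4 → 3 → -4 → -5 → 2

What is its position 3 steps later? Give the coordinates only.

The value reflects between -8 and 7, moving 7 per step.
  step 8: 2 → 5
  step 9: 5 → -2
  step 10: -2 → -7

-7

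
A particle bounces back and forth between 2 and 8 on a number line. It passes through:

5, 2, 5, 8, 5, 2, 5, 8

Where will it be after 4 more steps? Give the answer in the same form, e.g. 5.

The value travels 3 per step and bounces off the walls at 2 and 8.
  step 8: 8 → 5
  step 9: 5 → 2
  step 10: 2 → 5
  step 11: 5 → 8

8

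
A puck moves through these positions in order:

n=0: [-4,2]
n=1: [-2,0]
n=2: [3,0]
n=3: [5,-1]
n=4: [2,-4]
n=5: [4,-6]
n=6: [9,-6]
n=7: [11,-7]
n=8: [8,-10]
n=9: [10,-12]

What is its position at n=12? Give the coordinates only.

[14,-16]

The moves between consecutive positions are [+2,-2], [+5,+0], [+2,-1], [-3,-3], [+2,-2], [+5,+0], [+2,-1], [-3,-3], [+2,-2]; they repeat the 4-cycle [[+2,-2], [+5,+0], [+2,-1], [-3,-3]].
step 10: apply [+5,+0] → [15,-12]
step 11: apply [+2,-1] → [17,-13]
step 12: apply [-3,-3] → [14,-16]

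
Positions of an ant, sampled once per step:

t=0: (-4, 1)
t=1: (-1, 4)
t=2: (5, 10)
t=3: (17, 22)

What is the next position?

Step-to-step displacements: (+3, +3), (+6, +6), (+12, +12); each is 2× the previous.
step 4: (17, 22) + (+24, +24) → (41, 46)

(41, 46)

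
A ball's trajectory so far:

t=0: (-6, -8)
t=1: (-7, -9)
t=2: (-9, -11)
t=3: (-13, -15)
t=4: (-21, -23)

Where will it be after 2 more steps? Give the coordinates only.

The jumps are (-1, -1), (-2, -2), (-4, -4), (-8, -8) — a geometric progression with ratio 2.
step 5: (-21, -23) + (-16, -16) → (-37, -39)
step 6: (-37, -39) + (-32, -32) → (-69, -71)

(-69, -71)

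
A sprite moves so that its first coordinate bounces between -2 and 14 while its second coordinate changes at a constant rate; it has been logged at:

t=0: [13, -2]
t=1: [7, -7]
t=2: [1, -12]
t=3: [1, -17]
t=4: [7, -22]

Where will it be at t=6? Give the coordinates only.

The first coordinate reflects between -2 and 14, moving 6 per step.
  step 5: 7 → 13
  step 6: 13 → 9
The second coordinate changes by -5 each step: at step 6 it is -32.

[9, -32]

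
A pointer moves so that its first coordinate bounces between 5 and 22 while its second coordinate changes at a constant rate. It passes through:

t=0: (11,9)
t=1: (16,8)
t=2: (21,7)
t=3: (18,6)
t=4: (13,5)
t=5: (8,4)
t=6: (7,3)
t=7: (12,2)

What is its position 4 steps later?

(12,-2)

The first coordinate travels 5 per step and bounces off the walls at 5 and 22.
  step 8: 12 → 17
  step 9: 17 → 22
  step 10: 22 → 17
  step 11: 17 → 12
The second coordinate changes by -1 each step: at step 11 it is -2.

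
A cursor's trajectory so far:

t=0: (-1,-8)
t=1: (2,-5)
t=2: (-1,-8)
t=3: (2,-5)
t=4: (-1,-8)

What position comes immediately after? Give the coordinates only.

(2,-5)

Step-to-step displacements: (+3,+3), (-3,-3), (+3,+3), (-3,-3); each is -1× the previous.
step 5: (-1,-8) + (+3,+3) → (2,-5)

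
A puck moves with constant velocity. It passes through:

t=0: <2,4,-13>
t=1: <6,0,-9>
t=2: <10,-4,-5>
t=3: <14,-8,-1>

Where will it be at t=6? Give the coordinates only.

<26,-20,11>

Constant displacement of <+4,-4,+4> per step.
step 4: <14,-8,-1> + <+4,-4,+4> → <18,-12,3>
step 5: <18,-12,3> + <+4,-4,+4> → <22,-16,7>
step 6: <22,-16,7> + <+4,-4,+4> → <26,-20,11>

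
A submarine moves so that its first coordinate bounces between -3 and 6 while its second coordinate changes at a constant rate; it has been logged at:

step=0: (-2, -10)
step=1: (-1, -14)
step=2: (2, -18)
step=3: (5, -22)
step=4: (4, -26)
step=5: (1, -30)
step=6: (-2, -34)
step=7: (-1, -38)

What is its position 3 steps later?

The first coordinate travels 3 per step and bounces off the walls at -3 and 6.
  step 8: -1 → 2
  step 9: 2 → 5
  step 10: 5 → 4
The second coordinate changes by -4 each step: at step 10 it is -50.

(4, -50)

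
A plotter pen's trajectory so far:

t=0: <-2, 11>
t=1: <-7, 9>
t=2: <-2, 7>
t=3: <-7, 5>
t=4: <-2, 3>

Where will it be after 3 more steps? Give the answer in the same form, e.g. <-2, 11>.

<-7, -3>

First: cycles through -2, -7 every 2 steps. Step 7 lands at position 1 of the cycle → -7.
Second: linear, -2 per step → -3 at step 7.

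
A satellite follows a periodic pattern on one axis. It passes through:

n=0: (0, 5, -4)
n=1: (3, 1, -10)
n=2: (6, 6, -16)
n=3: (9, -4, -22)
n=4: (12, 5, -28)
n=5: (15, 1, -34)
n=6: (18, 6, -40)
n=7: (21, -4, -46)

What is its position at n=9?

First: linear, +3 per step → 27 at step 9.
Second: cycles through 5, 1, 6, -4 every 4 steps. Step 9 lands at position 1 of the cycle → 1.
Third: linear, -6 per step → -58 at step 9.

(27, 1, -58)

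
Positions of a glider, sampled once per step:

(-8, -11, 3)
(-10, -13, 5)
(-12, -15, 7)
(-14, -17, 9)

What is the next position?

(-16, -19, 11)

Each step adds (-2, -2, +2) to the position.
step 4: (-14, -17, 9) + (-2, -2, +2) → (-16, -19, 11)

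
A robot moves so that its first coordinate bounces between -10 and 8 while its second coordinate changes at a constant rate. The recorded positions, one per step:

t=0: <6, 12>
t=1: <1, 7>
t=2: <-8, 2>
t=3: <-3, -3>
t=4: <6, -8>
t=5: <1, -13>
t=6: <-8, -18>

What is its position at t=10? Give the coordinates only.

The first coordinate reflects between -10 and 8, moving 9 per step.
  step 7: -8 → -3
  step 8: -3 → 6
  step 9: 6 → 1
  step 10: 1 → -8
The second coordinate changes by -5 each step: at step 10 it is -38.

<-8, -38>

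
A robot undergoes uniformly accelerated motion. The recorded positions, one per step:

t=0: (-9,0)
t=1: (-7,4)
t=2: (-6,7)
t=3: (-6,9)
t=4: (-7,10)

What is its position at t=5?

(-9,10)

First differences are (+2,+4), (+1,+3), (+0,+2), (-1,+1); their common second difference is (-1,-1) (constant acceleration).
step 5: (-7,10) + (-2,+0) → (-9,10)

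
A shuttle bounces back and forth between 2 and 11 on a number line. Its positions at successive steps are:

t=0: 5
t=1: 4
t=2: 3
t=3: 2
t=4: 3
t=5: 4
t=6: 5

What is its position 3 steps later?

8

The value travels 1 per step and bounces off the walls at 2 and 11.
  step 7: 5 → 6
  step 8: 6 → 7
  step 9: 7 → 8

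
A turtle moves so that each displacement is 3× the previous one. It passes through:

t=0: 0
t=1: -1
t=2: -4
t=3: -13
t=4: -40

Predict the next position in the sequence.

Step-to-step displacements: -1, -3, -9, -27; each is 3× the previous.
step 5: -40 − 81 → -121

-121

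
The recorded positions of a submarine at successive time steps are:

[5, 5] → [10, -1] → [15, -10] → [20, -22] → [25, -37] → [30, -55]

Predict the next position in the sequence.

[35, -76]

Successive displacements: [+5, -6], [+5, -9], [+5, -12], [+5, -15], [+5, -18] — each changes by [+0, -3].
step 6: [30, -55] + [+5, -21] → [35, -76]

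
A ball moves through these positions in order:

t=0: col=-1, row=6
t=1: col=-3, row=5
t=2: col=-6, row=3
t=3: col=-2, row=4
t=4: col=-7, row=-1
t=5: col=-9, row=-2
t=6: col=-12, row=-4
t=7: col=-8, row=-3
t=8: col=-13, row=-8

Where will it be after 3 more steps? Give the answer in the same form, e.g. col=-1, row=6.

Step-to-step displacements: (-2,-1), (-3,-2), (+4,+1), (-5,-5), (-2,-1), (-3,-2), (+4,+1), (-5,-5) — a repeating cycle of length 4.
step 9: apply (-2,-1) → col=-15, row=-9
step 10: apply (-3,-2) → col=-18, row=-11
step 11: apply (+4,+1) → col=-14, row=-10

col=-14, row=-10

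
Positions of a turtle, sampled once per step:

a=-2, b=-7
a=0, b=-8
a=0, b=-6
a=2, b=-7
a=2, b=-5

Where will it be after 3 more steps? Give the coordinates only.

Step-to-step displacements: (+2, -1), (+0, +2), (+2, -1), (+0, +2) — a repeating cycle of length 2.
step 5: apply (+2, -1) → a=4, b=-6
step 6: apply (+0, +2) → a=4, b=-4
step 7: apply (+2, -1) → a=6, b=-5

a=6, b=-5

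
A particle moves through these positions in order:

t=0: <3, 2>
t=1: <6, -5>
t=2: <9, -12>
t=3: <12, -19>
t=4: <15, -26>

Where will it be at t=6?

<21, -40>

The position changes by <+3, -7> every step.
step 5: <15, -26> + <+3, -7> → <18, -33>
step 6: <18, -33> + <+3, -7> → <21, -40>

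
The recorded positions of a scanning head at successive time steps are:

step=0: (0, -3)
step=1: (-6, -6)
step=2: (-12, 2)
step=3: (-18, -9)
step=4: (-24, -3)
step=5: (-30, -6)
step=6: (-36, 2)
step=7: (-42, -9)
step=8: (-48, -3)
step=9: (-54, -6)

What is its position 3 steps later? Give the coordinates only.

(-72, -3)

The first coordinate changes by -6 each step, so at step 12 it is 0 + 12·(-6) = -72.
The second coordinate repeats the cycle [-3, -6, 2, -9] with period 4; step 12 mod 4 = 0, giving -3.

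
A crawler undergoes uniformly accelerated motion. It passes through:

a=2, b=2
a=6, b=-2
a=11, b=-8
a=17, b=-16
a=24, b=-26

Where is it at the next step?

Successive displacements: (+4, -4), (+5, -6), (+6, -8), (+7, -10) — each changes by (+1, -2).
step 5: a=24, b=-26 + (+8, -12) → a=32, b=-38

a=32, b=-38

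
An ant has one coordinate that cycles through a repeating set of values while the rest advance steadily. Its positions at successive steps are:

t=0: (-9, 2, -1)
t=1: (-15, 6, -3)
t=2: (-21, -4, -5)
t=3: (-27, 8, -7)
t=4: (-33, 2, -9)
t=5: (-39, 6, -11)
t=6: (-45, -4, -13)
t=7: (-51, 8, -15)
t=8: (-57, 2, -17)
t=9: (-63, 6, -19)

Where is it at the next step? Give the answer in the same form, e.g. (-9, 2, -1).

(-69, -4, -21)

First: linear, -6 per step → -69 at step 10.
Second: cycles through 2, 6, -4, 8 every 4 steps. Step 10 lands at position 2 of the cycle → -4.
Third: linear, -2 per step → -21 at step 10.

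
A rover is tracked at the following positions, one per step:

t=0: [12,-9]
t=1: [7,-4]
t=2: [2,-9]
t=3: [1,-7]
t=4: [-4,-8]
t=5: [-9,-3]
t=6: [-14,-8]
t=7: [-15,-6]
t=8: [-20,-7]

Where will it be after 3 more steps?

The moves between consecutive positions are [-5,+5], [-5,-5], [-1,+2], [-5,-1], [-5,+5], [-5,-5], [-1,+2], [-5,-1]; they repeat the 4-cycle [[-5,+5], [-5,-5], [-1,+2], [-5,-1]].
step 9: apply [-5,+5] → [-25,-2]
step 10: apply [-5,-5] → [-30,-7]
step 11: apply [-1,+2] → [-31,-5]

[-31,-5]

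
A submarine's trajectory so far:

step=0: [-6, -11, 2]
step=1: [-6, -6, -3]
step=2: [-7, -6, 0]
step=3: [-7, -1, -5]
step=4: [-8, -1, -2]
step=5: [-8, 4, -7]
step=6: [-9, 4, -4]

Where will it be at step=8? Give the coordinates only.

Differencing gives [+0, +5, -5], [-1, +0, +3], [+0, +5, -5], [-1, +0, +3], [+0, +5, -5], [-1, +0, +3]. This is the pattern [+0, +5, -5], [-1, +0, +3] repeated.
step 7: apply [+0, +5, -5] → [-9, 9, -9]
step 8: apply [-1, +0, +3] → [-10, 9, -6]

[-10, 9, -6]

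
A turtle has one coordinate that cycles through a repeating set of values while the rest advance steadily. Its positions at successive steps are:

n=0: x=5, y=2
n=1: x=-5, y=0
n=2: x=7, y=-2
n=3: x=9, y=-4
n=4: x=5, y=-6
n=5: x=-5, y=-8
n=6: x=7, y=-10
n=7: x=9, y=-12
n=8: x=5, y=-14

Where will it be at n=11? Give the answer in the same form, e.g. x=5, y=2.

x=9, y=-20

X: cycles through 5, -5, 7, 9 every 4 steps. Step 11 lands at position 3 of the cycle → 9.
Y: linear, -2 per step → -20 at step 11.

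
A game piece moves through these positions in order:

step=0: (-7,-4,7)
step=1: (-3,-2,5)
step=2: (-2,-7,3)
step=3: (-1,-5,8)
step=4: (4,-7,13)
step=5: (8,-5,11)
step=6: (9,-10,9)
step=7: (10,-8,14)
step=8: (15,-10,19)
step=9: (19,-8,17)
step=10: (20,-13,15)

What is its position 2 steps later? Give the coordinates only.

Differencing gives (+4,+2,-2), (+1,-5,-2), (+1,+2,+5), (+5,-2,+5), (+4,+2,-2), (+1,-5,-2), (+1,+2,+5), (+5,-2,+5), (+4,+2,-2), (+1,-5,-2). This is the pattern (+4,+2,-2), (+1,-5,-2), (+1,+2,+5), (+5,-2,+5) repeated.
step 11: apply (+1,+2,+5) → (21,-11,20)
step 12: apply (+5,-2,+5) → (26,-13,25)

(26,-13,25)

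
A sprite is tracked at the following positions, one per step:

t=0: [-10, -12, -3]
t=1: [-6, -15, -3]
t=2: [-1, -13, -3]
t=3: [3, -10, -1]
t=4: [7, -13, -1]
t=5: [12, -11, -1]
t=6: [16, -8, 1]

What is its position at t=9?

Step-to-step displacements: [+4, -3, +0], [+5, +2, +0], [+4, +3, +2], [+4, -3, +0], [+5, +2, +0], [+4, +3, +2] — a repeating cycle of length 3.
step 7: apply [+4, -3, +0] → [20, -11, 1]
step 8: apply [+5, +2, +0] → [25, -9, 1]
step 9: apply [+4, +3, +2] → [29, -6, 3]

[29, -6, 3]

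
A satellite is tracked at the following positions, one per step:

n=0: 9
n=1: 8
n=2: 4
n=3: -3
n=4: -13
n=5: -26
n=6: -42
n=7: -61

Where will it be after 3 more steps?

Taking differences between consecutive positions: -1, -4, -7, -10, -13, -16, -19. These grow by -3 each step.
step 8: -61 − 22 → -83
step 9: -83 − 25 → -108
step 10: -108 − 28 → -136

-136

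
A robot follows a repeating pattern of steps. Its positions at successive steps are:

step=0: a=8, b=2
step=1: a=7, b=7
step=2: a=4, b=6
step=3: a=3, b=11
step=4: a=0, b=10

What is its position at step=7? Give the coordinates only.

a=-5, b=19

The moves between consecutive positions are (-1,+5), (-3,-1), (-1,+5), (-3,-1); they repeat the 2-cycle [(-1,+5), (-3,-1)].
step 5: apply (-1,+5) → a=-1, b=15
step 6: apply (-3,-1) → a=-4, b=14
step 7: apply (-1,+5) → a=-5, b=19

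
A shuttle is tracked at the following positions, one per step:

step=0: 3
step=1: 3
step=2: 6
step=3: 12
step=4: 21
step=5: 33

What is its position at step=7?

66

Taking differences between consecutive positions: +0, +3, +6, +9, +12. These grow by +3 each step.
step 6: 33 + 15 → 48
step 7: 48 + 18 → 66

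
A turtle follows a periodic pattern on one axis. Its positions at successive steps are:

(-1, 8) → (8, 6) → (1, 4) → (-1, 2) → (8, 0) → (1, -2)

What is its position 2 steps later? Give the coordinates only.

(8, -6)

The first coordinate repeats the cycle [-1, 8, 1] with period 3; step 7 mod 3 = 1, giving 8.
The second coordinate changes by -2 each step, so at step 7 it is 8 + 7·(-2) = -6.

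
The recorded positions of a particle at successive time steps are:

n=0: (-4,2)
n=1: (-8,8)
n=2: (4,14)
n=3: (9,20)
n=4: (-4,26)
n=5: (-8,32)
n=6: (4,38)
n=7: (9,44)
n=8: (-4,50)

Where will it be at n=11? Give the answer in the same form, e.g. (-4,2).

(9,68)

The first coordinate repeats the cycle [-4, -8, 4, 9] with period 4; step 11 mod 4 = 3, giving 9.
The second coordinate changes by +6 each step, so at step 11 it is 2 + 11·(6) = 68.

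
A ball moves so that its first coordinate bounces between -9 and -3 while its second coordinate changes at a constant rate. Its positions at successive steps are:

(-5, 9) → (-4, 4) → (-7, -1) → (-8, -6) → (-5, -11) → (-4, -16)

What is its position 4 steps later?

(-4, -36)

The first coordinate reflects between -9 and -3, moving 3 per step.
  step 6: -4 → -7
  step 7: -7 → -8
  step 8: -8 → -5
  step 9: -5 → -4
The second coordinate changes by -5 each step: at step 9 it is -36.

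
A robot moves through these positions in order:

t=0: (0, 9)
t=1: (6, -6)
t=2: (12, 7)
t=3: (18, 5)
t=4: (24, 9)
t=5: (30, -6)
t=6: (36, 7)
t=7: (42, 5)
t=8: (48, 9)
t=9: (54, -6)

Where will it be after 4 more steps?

The first coordinate changes by +6 each step, so at step 13 it is 0 + 13·(6) = 78.
The second coordinate repeats the cycle [9, -6, 7, 5] with period 4; step 13 mod 4 = 1, giving -6.

(78, -6)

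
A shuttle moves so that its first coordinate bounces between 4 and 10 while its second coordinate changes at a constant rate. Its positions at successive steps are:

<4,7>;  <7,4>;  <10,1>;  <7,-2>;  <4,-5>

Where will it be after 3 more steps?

The first coordinate reflects between 4 and 10, moving 3 per step.
  step 5: 4 → 7
  step 6: 7 → 10
  step 7: 10 → 7
The second coordinate changes by -3 each step: at step 7 it is -14.

<7,-14>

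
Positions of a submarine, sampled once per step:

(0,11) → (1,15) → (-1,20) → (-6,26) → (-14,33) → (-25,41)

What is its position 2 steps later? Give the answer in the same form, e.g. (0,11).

(-56,60)

Successive displacements: (+1,+4), (-2,+5), (-5,+6), (-8,+7), (-11,+8) — each changes by (-3,+1).
step 6: (-25,41) + (-14,+9) → (-39,50)
step 7: (-39,50) + (-17,+10) → (-56,60)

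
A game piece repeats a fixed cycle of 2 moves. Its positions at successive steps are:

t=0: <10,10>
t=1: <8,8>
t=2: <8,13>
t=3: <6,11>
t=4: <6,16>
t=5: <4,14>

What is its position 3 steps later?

<2,22>

The moves between consecutive positions are <-2,-2>, <+0,+5>, <-2,-2>, <+0,+5>, <-2,-2>; they repeat the 2-cycle [<-2,-2>, <+0,+5>].
step 6: apply <+0,+5> → <4,19>
step 7: apply <-2,-2> → <2,17>
step 8: apply <+0,+5> → <2,22>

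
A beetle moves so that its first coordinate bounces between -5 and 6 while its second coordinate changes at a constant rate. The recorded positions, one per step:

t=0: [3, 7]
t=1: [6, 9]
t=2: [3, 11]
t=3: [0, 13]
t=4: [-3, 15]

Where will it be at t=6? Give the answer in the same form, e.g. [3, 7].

The first coordinate travels 3 per step and bounces off the walls at -5 and 6.
  step 5: -3 → -4
  step 6: -4 → -1
The second coordinate changes by +2 each step: at step 6 it is 19.

[-1, 19]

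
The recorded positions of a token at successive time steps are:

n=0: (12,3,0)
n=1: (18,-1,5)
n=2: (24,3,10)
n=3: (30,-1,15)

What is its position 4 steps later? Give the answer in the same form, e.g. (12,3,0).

The first coordinate changes by +6 each step, so at step 7 it is 12 + 7·(6) = 54.
The second coordinate repeats the cycle [3, -1] with period 2; step 7 mod 2 = 1, giving -1.
The third coordinate changes by +5 each step, so at step 7 it is 0 + 7·(5) = 35.

(54,-1,35)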